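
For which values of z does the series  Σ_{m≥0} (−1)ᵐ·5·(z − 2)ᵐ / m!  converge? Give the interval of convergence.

Apply the ratio test: |a_{m+1}| / |a_m| = 5/5 · 1/(m+1), which tends to 0 as m → ∞.
The limit is 0, so the series converges for all z; R = ∞.

(−∞, ∞)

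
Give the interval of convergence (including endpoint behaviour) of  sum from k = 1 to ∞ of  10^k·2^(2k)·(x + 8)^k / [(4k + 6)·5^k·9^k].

[-73/8, -55/8)

By the ratio test, |a_{k+1}/a_k| = [(4k + 6)/(4(k+1) + 6)] · 10·4/(5·9) → 8/9.
The series converges when 8/9 · |x + 8| < 1, giving R = 9/8.
At x = -55/8: the terms behave like c/k; limit comparison with the harmonic series gives divergence.
When x = -73/8, an alternating series whose terms decrease to 0 in absolute value, so it converges by the Leibniz criterion.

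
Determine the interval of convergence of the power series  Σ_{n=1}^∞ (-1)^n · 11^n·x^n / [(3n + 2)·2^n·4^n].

The ratio of consecutive coefficients is [(3n + 2)/(3(n+1) + 2)] · 11/(2·4) → 11/8.
The series converges when 11/8 · |x| < 1, giving R = 8/11.
Check x = 8/11: the terms alternate in sign and decrease monotonically to 0 in absolute value (size ~ c/n), so the alternating series test gives convergence.
Endpoint x = -8/11: the terms behave like c/n; limit comparison with the harmonic series gives divergence.

(-8/11, 8/11]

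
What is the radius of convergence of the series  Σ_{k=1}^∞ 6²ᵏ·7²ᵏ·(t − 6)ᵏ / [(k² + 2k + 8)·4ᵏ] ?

R = 1/441

By the ratio test, |a_{k+1}/a_k| = [(k² + 2k + 8)/((k+1)² + 2(k+1) + 8)] · 36·49/4 → 441.
Hence the series converges for |t − 6| < 1/(441) = 1/441, so the radius of convergence is 1/441.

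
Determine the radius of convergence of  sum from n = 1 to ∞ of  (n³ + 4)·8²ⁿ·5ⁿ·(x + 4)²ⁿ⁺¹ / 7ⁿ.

By the ratio test, |a_{n+1}/a_n| = [((n+1)³ + 4)/(n³ + 4)] · 64·5/7 → 320/7.
Successive powers of (x + 4) differ by 2, so the series converges when |x + 4|² · 320/7 < 1, i.e. |x + 4| < √(7/320). So R = √35/40.

R = √35/40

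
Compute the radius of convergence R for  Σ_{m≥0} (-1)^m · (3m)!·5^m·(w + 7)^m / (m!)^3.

R = 1/135

The ratio of consecutive coefficients is (3m+1)·(3m+2)·(3m+3)/(m+1)³ · 5 → 135.
Thus R = 1/(135) = 1/135.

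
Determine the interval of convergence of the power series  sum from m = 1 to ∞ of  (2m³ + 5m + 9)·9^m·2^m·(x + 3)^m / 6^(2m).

(-5, -1)

The ratio of consecutive coefficients is [(2(m+1)³ + 5(m+1) + 9)/(2m³ + 5m + 9)] · 9·2/36 → 1/2.
The series converges when 1/2 · |x + 3| < 1, giving R = 2.
When x = -1, the terms have absolute value of order m³, which does not tend to 0, so the series diverges by the divergence test.
Check x = -5: the terms do not tend to 0, so the series diverges.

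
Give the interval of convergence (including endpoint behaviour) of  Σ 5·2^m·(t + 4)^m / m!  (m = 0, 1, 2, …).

(−∞, ∞)

Ratio test: |a_{m+1}/a_m| = 5/5 · 2 · 1/(m+1) → 0 as m → ∞.
Since the limit is 0 < 1 for every t, the series converges on all of ℝ and R = ∞.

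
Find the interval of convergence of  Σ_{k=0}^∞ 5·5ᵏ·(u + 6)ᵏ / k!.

(−∞, ∞)

The ratio of consecutive coefficients is 5/5 · 5 · 1/(k+1) → 0.
The limit is 0, so the series converges for all u; R = ∞.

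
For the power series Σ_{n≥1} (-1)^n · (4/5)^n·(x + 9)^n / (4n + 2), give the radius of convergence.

R = 5/4

The ratio of consecutive coefficients is [(4n + 2)/(4(n+1) + 2)] · 4/5 → 4/5.
The series converges when 4/5 · |x + 9| < 1, giving R = 5/4.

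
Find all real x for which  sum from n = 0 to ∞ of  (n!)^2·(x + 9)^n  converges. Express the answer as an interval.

Ratio test: |a_{n+1}/a_n| = (n+1)² → ∞ as n → ∞.
The ratio grows without bound, so the series diverges whenever (x + 9) ≠ 0; it converges only at x = -9. R = 0.

{-9}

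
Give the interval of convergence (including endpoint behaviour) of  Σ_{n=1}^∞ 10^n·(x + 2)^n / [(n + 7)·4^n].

Apply the ratio test: |a_{n+1}| / |a_n| = [(n + 7)/((n+1) + 7)] · 10/4, which tends to 5/2 as n → ∞.
The series converges when 5/2 · |x + 2| < 1, giving R = 2/5.
Endpoint x = -8/5: comparison with the harmonic series Σ 1/n shows the series diverges.
At x = -12/5: an alternating series whose terms decrease to 0 in absolute value, so it converges by the Leibniz criterion.

[-12/5, -8/5)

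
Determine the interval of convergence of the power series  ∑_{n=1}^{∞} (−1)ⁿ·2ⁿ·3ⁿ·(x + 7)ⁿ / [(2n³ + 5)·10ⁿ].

[-26/3, -16/3]

By the ratio test, |a_{n+1}/a_n| = [(2n³ + 5)/(2(n+1)³ + 5)] · 2·3/10 → 3/5.
Thus R = 1/(3/5) = 5/3.
When x = -16/3, the series is dominated by a constant times Σ 1/n³, which converges (p = 3 > 1).
Check x = -26/3: the terms are on the order of 1/n³, so the series converges absolutely by comparison with the p-series (p = 3 > 1).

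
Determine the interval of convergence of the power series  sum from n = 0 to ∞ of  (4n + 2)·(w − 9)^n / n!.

By the ratio test, |a_{n+1}/a_n| = (4(n+1) + 2)/(4n + 2) · 1/(n+1) → 0.
The ratio tends to 0 regardless of w, hence R = ∞.

(−∞, ∞)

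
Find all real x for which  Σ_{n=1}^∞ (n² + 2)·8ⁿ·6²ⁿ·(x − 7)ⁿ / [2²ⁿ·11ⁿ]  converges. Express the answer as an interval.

(493/72, 515/72)

Apply the ratio test: |a_{n+1}| / |a_n| = [((n+1)² + 2)/(n² + 2)] · 8·36/(4·11), which tends to 72/11 as n → ∞.
Thus R = 1/(72/11) = 11/72.
Endpoint x = 515/72: the terms have absolute value of order n², which does not tend to 0, so the series diverges by the divergence test.
At x = 493/72: the terms have absolute value of order n², which does not tend to 0, so the series diverges by the divergence test.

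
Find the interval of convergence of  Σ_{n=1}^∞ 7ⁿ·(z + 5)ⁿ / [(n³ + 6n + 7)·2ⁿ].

By the ratio test, |a_{n+1}/a_n| = [(n³ + 6n + 7)/((n+1)³ + 6(n+1) + 7)] · 7/2 → 7/2.
Convergence for |z + 5| · 7/2 < 1, i.e. |z + 5| < 2/7. So R = 2/7.
Endpoint z = -33/7: the terms are on the order of 1/n³, so the series converges absolutely by comparison with the p-series (p = 3 > 1).
Check z = -37/7: the terms are on the order of 1/n³, so the series converges absolutely by comparison with the p-series (p = 3 > 1).

[-37/7, -33/7]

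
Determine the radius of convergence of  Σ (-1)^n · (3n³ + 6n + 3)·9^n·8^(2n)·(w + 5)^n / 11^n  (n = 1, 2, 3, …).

R = 11/576

Apply the ratio test: |a_{n+1}| / |a_n| = [(3(n+1)³ + 6(n+1) + 3)/(3n³ + 6n + 3)] · 9·64/11, which tends to 576/11 as n → ∞.
Hence the series converges for |w + 5| < 1/(576/11) = 11/576, so the radius of convergence is 11/576.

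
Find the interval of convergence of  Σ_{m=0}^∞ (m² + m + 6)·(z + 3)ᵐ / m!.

Apply the ratio test: |a_{m+1}| / |a_m| = ((m+1)² + (m+1) + 6)/(m² + m + 6) · 1/(m+1), which tends to 0 as m → ∞.
Since the limit is 0 < 1 for every z, the series converges on all of ℝ and R = ∞.

(−∞, ∞)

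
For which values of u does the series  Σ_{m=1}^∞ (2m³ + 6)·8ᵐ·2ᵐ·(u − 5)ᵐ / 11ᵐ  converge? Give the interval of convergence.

(69/16, 91/16)

Apply the ratio test: |a_{m+1}| / |a_m| = [(2(m+1)³ + 6)/(2m³ + 6)] · 8·2/11, which tends to 16/11 as m → ∞.
Hence the series converges for |u − 5| < 1/(16/11) = 11/16, so the radius of convergence is 11/16.
Check u = 91/16: the m-th term does not approach 0; divergence by the term test.
Endpoint u = 69/16: the terms have absolute value of order m³, which does not tend to 0, so the series diverges by the divergence test.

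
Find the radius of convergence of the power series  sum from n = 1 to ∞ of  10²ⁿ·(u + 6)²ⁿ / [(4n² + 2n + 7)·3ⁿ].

Apply the ratio test: |a_{n+1}| / |a_n| = [(4n² + 2n + 7)/(4(n+1)² + 2(n+1) + 7)] · 100/3, which tends to 100/3 as n → ∞.
Successive powers of (u + 6) differ by 2, so the series converges when |u + 6|² · 100/3 < 1, i.e. |u + 6| < √(3/100). So R = √3/10.

R = √3/10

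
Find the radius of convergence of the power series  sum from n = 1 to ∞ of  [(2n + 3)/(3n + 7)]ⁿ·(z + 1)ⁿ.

R = 3/2

By the Cauchy root test, |a_n|^(1/n) = (2n + 3)/(3n + 7) → 2/3.
The series converges when 2/3 · |z + 1| < 1, giving R = 3/2.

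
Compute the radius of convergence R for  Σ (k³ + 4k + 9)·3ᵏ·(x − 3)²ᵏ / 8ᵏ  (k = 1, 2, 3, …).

R = 2√6/3

By the ratio test, |a_{k+1}/a_k| = [((k+1)³ + 4(k+1) + 9)/(k³ + 4k + 9)] · 3/8 → 3/8.
Successive powers of (x − 3) differ by 2, so the series converges when |x − 3|² · 3/8 < 1, i.e. |x − 3| < √(8/3). So R = 2√6/3.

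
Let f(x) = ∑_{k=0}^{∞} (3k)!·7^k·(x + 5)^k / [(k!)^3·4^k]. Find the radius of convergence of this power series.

R = 4/189

The ratio of consecutive coefficients is (3k+1)·(3k+2)·(3k+3)/(k+1)³ · 7/4 → 189/4.
Thus R = 1/(189/4) = 4/189.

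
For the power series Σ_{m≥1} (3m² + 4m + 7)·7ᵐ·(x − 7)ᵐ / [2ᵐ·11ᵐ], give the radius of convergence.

The ratio of consecutive coefficients is [(3(m+1)² + 4(m+1) + 7)/(3m² + 4m + 7)] · 7/(2·11) → 7/22.
The series converges when 7/22 · |x − 7| < 1, giving R = 22/7.

R = 22/7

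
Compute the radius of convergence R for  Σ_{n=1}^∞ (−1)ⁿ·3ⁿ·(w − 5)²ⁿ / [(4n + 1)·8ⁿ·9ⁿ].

R = 2√6

Apply the ratio test: |a_{n+1}| / |a_n| = [(4n + 1)/(4(n+1) + 1)] · 3/(8·9), which tends to 1/24 as n → ∞.
Writing y = (w − 5)², the series in y has radius 24, so |w − 5| < √(24) and R = 2√6.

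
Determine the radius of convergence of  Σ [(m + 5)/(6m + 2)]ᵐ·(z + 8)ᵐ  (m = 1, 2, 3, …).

Applying the root test, |a_m|^(1/m) = (m + 5)/(6m + 2) → 1/6.
Convergence for |z + 8| · 1/6 < 1, i.e. |z + 8| < 6. So R = 6.

R = 6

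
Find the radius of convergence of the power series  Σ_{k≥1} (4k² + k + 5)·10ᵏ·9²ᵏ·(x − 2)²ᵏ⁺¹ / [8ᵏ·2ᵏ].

By the ratio test, |a_{k+1}/a_k| = [(4(k+1)² + (k+1) + 5)/(4k² + k + 5)] · 10·81/(8·2) → 405/8.
Writing y = (x − 2)², the series in y has radius 8/405, so |x − 2| < √(8/405) and R = 2√10/45.

R = 2√10/45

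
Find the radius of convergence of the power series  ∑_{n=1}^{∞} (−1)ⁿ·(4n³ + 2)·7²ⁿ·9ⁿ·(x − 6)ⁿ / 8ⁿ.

Apply the ratio test: |a_{n+1}| / |a_n| = [(4(n+1)³ + 2)/(4n³ + 2)] · 49·9/8, which tends to 441/8 as n → ∞.
Convergence for |x − 6| · 441/8 < 1, i.e. |x − 6| < 8/441. So R = 8/441.

R = 8/441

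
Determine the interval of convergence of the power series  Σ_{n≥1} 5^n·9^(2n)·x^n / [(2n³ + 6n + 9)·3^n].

Ratio test: |a_{n+1}/a_n| = [(2n³ + 6n + 9)/(2(n+1)³ + 6(n+1) + 9)] · 5·81/3 → 135 as n → ∞.
Convergence for |x| · 135 < 1, i.e. |x| < 1/135. So R = 1/135.
Endpoint x = 1/135: absolute convergence follows by limit comparison with Σ 1/n³.
Endpoint x = -1/135: absolute convergence follows by limit comparison with Σ 1/n³.

[-1/135, 1/135]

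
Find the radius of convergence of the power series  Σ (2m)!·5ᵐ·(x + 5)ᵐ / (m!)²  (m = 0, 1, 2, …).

R = 1/20

Apply the ratio test: |a_{m+1}| / |a_m| = (2m+1)·(2m+2)/(m+1)² · 5, which tends to 20 as m → ∞.
Convergence for |x + 5| · 20 < 1, i.e. |x + 5| < 1/20. So R = 1/20.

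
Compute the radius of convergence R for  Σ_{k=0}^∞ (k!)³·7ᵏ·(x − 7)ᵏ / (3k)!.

By the ratio test, |a_{k+1}/a_k| = (k+1)³/[(3k+1)·(3k+2)·(3k+3)] · 7 → 7/27.
Convergence for |x − 7| · 7/27 < 1, i.e. |x − 7| < 27/7. So R = 27/7.

R = 27/7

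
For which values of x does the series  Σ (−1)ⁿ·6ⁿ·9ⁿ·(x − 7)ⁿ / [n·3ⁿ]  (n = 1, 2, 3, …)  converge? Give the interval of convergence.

Apply the ratio test: |a_{n+1}| / |a_n| = [n/(n+1)] · 6·9/3, which tends to 18 as n → ∞.
The series converges when 18 · |x − 7| < 1, giving R = 1/18.
Check x = 127/18: convergence follows from the alternating series test (terms decrease monotonically to 0).
When x = 125/18, comparison with the harmonic series Σ 1/n shows the series diverges.

(125/18, 127/18]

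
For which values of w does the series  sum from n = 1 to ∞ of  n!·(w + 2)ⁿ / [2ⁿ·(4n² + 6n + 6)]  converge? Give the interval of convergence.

The ratio of consecutive coefficients is (n+1) · 1/2 · (4n² + 6n + 6)/(4(n+1)² + 6(n+1) + 6) → ∞.
Since the ratio → ∞, the series diverges for every w ≠ -2, and R = 0.

{-2}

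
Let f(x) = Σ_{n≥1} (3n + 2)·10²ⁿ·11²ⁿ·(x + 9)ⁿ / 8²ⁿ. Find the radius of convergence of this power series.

Apply the ratio test: |a_{n+1}| / |a_n| = [(3(n+1) + 2)/(3n + 2)] · 100·121/64, which tends to 3025/16 as n → ∞.
Thus R = 1/(3025/16) = 16/3025.

R = 16/3025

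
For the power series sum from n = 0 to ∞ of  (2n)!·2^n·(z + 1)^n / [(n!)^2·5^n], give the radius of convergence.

R = 5/8

The ratio of consecutive coefficients is (2n+1)·(2n+2)/(n+1)² · 2/5 → 8/5.
Convergence for |z + 1| · 8/5 < 1, i.e. |z + 1| < 5/8. So R = 5/8.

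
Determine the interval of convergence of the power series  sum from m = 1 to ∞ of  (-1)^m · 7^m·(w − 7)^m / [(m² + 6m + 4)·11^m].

[38/7, 60/7]

The ratio of consecutive coefficients is [(m² + 6m + 4)/((m+1)² + 6(m+1) + 4)] · 7/11 → 7/11.
Convergence for |w − 7| · 7/11 < 1, i.e. |w − 7| < 11/7. So R = 11/7.
When w = 60/7, the series is dominated by a constant times Σ 1/m², which converges (p = 2 > 1).
When w = 38/7, absolute convergence follows by limit comparison with Σ 1/m².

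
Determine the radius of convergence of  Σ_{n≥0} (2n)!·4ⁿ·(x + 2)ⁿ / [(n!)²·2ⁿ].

R = 1/8

By the ratio test, |a_{n+1}/a_n| = (2n+1)·(2n+2)/(n+1)² · 4/2 → 8.
Convergence for |x + 2| · 8 < 1, i.e. |x + 2| < 1/8. So R = 1/8.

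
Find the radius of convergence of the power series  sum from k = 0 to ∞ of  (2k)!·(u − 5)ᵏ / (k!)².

The ratio of consecutive coefficients is (2k+1)·(2k+2)/(k+1)² → 4.
The series converges when 4 · |u − 5| < 1, giving R = 1/4.

R = 1/4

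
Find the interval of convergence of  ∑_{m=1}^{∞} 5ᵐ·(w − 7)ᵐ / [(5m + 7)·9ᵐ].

[26/5, 44/5)

Ratio test: |a_{m+1}/a_m| = [(5m + 7)/(5(m+1) + 7)] · 5/9 → 5/9 as m → ∞.
Thus R = 1/(5/9) = 9/5.
When w = 44/5, comparison with the harmonic series Σ 1/m shows the series diverges.
Endpoint w = 26/5: the terms alternate in sign and decrease monotonically to 0 in absolute value (size ~ c/m), so the alternating series test gives convergence.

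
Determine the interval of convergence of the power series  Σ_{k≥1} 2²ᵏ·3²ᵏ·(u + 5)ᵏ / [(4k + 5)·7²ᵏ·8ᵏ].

[-143/9, 53/9)

Apply the ratio test: |a_{k+1}| / |a_k| = [(4k + 5)/(4(k+1) + 5)] · 4·9/(49·8), which tends to 9/98 as k → ∞.
Convergence for |u + 5| · 9/98 < 1, i.e. |u + 5| < 98/9. So R = 98/9.
At u = 53/9: the terms behave like c/k; limit comparison with the harmonic series gives divergence.
When u = -143/9, convergence follows from the alternating series test (terms decrease monotonically to 0).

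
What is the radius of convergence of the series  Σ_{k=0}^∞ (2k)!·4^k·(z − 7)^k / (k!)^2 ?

Apply the ratio test: |a_{k+1}| / |a_k| = (2k+1)·(2k+2)/(k+1)² · 4, which tends to 16 as k → ∞.
The series converges when 16 · |z − 7| < 1, giving R = 1/16.

R = 1/16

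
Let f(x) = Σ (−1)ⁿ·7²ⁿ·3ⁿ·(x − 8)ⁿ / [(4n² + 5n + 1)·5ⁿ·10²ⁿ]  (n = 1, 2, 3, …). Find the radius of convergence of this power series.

By the ratio test, |a_{n+1}/a_n| = [(4n² + 5n + 1)/(4(n+1)² + 5(n+1) + 1)] · 49·3/(5·100) → 147/500.
Thus R = 1/(147/500) = 500/147.

R = 500/147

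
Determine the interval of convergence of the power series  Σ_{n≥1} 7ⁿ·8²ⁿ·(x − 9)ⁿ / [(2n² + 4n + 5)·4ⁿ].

Ratio test: |a_{n+1}/a_n| = [(2n² + 4n + 5)/(2(n+1)² + 4(n+1) + 5)] · 7·64/4 → 112 as n → ∞.
Convergence for |x − 9| · 112 < 1, i.e. |x − 9| < 1/112. So R = 1/112.
When x = 1009/112, the terms are on the order of 1/n², so the series converges absolutely by comparison with the p-series (p = 2 > 1).
When x = 1007/112, the terms are on the order of 1/n², so the series converges absolutely by comparison with the p-series (p = 2 > 1).

[1007/112, 1009/112]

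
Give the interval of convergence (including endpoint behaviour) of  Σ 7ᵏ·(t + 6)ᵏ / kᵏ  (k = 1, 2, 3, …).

(−∞, ∞)

Applying the root test, |a_k|^(1/k) = 7/k → 0.
Since the k-th root of |a_k| tends to 0, the series converges for all real t; R = ∞.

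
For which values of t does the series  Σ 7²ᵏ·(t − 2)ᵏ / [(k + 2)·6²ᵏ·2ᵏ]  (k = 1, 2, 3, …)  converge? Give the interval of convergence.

By the ratio test, |a_{k+1}/a_k| = [(k + 2)/((k+1) + 2)] · 49/(36·2) → 49/72.
Thus R = 1/(49/72) = 72/49.
Check t = 170/49: the terms behave like c/k; limit comparison with the harmonic series gives divergence.
At t = 26/49: the terms alternate in sign and decrease monotonically to 0 in absolute value (size ~ c/k), so the alternating series test gives convergence.

[26/49, 170/49)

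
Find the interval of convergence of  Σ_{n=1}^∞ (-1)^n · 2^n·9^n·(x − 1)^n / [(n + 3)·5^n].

(13/18, 23/18]

By the ratio test, |a_{n+1}/a_n| = [(n + 3)/((n+1) + 3)] · 2·9/5 → 18/5.
Thus R = 1/(18/5) = 5/18.
When x = 23/18, an alternating series whose terms decrease to 0 in absolute value, so it converges by the Leibniz criterion.
Check x = 13/18: the terms are asymptotic to a nonzero constant times 1/n, so the series diverges by limit comparison with Σ 1/n.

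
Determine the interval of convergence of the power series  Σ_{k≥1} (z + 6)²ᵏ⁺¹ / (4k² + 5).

Ratio test: |a_{k+1}/a_k| = (4k² + 5)/(4(k+1)² + 5) → 1 as k → ∞.
Writing y = (z + 6)², the series in y has radius 1, so |z + 6| < √(1) = 1 and R = 1.
Check z = -5: the terms are on the order of 1/k², so the series converges absolutely by comparison with the p-series (p = 2 > 1).
Endpoint z = -7: the series is dominated by a constant times Σ 1/k², which converges (p = 2 > 1).

[-7, -5]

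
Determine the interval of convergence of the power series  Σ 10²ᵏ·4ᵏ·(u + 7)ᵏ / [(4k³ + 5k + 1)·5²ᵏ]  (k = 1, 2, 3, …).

The ratio of consecutive coefficients is [(4k³ + 5k + 1)/(4(k+1)³ + 5(k+1) + 1)] · 100·4/25 → 16.
Convergence for |u + 7| · 16 < 1, i.e. |u + 7| < 1/16. So R = 1/16.
Endpoint u = -111/16: the series is dominated by a constant times Σ 1/k³, which converges (p = 3 > 1).
When u = -113/16, the series is dominated by a constant times Σ 1/k³, which converges (p = 3 > 1).

[-113/16, -111/16]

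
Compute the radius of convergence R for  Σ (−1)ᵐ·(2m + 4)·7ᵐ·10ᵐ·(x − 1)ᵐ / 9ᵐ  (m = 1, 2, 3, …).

Apply the ratio test: |a_{m+1}| / |a_m| = [(2(m+1) + 4)/(2m + 4)] · 7·10/9, which tends to 70/9 as m → ∞.
Thus R = 1/(70/9) = 9/70.

R = 9/70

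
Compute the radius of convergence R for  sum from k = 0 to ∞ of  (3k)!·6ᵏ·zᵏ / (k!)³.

R = 1/162

By the ratio test, |a_{k+1}/a_k| = (3k+1)·(3k+2)·(3k+3)/(k+1)³ · 6 → 162.
The series converges when 162 · |z| < 1, giving R = 1/162.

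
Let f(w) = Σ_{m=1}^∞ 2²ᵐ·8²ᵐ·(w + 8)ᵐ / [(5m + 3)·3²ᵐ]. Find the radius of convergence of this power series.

R = 9/256

The ratio of consecutive coefficients is [(5m + 3)/(5(m+1) + 3)] · 4·64/9 → 256/9.
Hence the series converges for |w + 8| < 1/(256/9) = 9/256, so the radius of convergence is 9/256.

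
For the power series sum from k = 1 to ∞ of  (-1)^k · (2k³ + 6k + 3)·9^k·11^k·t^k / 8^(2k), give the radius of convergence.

Ratio test: |a_{k+1}/a_k| = [(2(k+1)³ + 6(k+1) + 3)/(2k³ + 6k + 3)] · 9·11/64 → 99/64 as k → ∞.
Thus R = 1/(99/64) = 64/99.

R = 64/99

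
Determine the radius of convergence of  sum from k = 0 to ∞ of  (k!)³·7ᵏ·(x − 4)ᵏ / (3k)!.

By the ratio test, |a_{k+1}/a_k| = (k+1)³/[(3k+1)·(3k+2)·(3k+3)] · 7 → 7/27.
Convergence for |x − 4| · 7/27 < 1, i.e. |x − 4| < 27/7. So R = 27/7.

R = 27/7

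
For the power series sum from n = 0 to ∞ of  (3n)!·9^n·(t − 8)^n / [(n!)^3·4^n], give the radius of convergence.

R = 4/243

Apply the ratio test: |a_{n+1}| / |a_n| = (3n+1)·(3n+2)·(3n+3)/(n+1)³ · 9/4, which tends to 243/4 as n → ∞.
The series converges when 243/4 · |t − 8| < 1, giving R = 4/243.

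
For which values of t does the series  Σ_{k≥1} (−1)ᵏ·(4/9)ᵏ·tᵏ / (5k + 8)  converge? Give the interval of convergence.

Ratio test: |a_{k+1}/a_k| = [(5k + 8)/(5(k+1) + 8)] · 4/9 → 4/9 as k → ∞.
Hence the series converges for |t| < 1/(4/9) = 9/4, so the radius of convergence is 9/4.
When t = 9/4, convergence follows from the alternating series test (terms decrease monotonically to 0).
Check t = -9/4: the terms behave like c/k; limit comparison with the harmonic series gives divergence.

(-9/4, 9/4]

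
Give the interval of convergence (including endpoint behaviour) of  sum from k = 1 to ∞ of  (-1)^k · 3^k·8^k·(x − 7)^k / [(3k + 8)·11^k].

Ratio test: |a_{k+1}/a_k| = [(3k + 8)/(3(k+1) + 8)] · 3·8/11 → 24/11 as k → ∞.
The series converges when 24/11 · |x − 7| < 1, giving R = 11/24.
Check x = 179/24: an alternating series whose terms decrease to 0 in absolute value, so it converges by the Leibniz criterion.
Endpoint x = 157/24: the terms behave like c/k; limit comparison with the harmonic series gives divergence.

(157/24, 179/24]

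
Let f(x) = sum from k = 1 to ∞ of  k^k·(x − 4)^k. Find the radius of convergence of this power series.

R = 0

Applying the root test, |a_k|^(1/k) = k → ∞.
Since the k-th root of |a_k| is unbounded, the series converges only at x = 4; R = 0.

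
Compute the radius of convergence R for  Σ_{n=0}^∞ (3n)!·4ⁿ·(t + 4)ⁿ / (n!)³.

R = 1/108

Ratio test: |a_{n+1}/a_n| = (3n+1)·(3n+2)·(3n+3)/(n+1)³ · 4 → 108 as n → ∞.
Thus R = 1/(108) = 1/108.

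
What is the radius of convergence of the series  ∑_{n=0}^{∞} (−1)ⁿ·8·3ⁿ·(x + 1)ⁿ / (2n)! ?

R = ∞

By the ratio test, |a_{n+1}/a_n| = 8/8 · 3 · 1/[(2n+1)·(2n+2)] → 0.
The ratio tends to 0 regardless of x, hence R = ∞.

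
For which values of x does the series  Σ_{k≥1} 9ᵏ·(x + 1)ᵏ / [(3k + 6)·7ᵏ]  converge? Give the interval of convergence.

The ratio of consecutive coefficients is [(3k + 6)/(3(k+1) + 6)] · 9/7 → 9/7.
Thus R = 1/(9/7) = 7/9.
At x = -2/9: the terms are asymptotic to a nonzero constant times 1/k, so the series diverges by limit comparison with Σ 1/k.
When x = -16/9, convergence follows from the alternating series test (terms decrease monotonically to 0).

[-16/9, -2/9)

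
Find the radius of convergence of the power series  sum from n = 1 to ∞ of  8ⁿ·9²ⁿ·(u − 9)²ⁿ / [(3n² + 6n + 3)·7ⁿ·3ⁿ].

The ratio of consecutive coefficients is [(3n² + 6n + 3)/(3(n+1)² + 6(n+1) + 3)] · 8·81/(7·3) → 216/7.
Writing y = (u − 9)², the series in y has radius 7/216, so |u − 9| < √(7/216) and R = √42/36.

R = √42/36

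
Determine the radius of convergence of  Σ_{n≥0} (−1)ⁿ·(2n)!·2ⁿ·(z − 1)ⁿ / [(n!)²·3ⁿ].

Apply the ratio test: |a_{n+1}| / |a_n| = (2n+1)·(2n+2)/(n+1)² · 2/3, which tends to 8/3 as n → ∞.
Convergence for |z − 1| · 8/3 < 1, i.e. |z − 1| < 3/8. So R = 3/8.

R = 3/8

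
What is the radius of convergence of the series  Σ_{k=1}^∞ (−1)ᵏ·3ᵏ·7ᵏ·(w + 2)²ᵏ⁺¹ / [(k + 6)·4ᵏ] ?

Ratio test: |a_{k+1}/a_k| = [(k + 6)/((k+1) + 6)] · 3·7/4 → 21/4 as k → ∞.
Successive powers of (w + 2) differ by 2, so the series converges when |w + 2|² · 21/4 < 1, i.e. |w + 2| < √(4/21). So R = 2√21/21.

R = 2√21/21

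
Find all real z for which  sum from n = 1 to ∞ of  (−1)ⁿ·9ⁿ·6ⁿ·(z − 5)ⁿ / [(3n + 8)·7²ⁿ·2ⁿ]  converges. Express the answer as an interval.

(86/27, 184/27]

By the ratio test, |a_{n+1}/a_n| = [(3n + 8)/(3(n+1) + 8)] · 9·6/(49·2) → 27/49.
The series converges when 27/49 · |z − 5| < 1, giving R = 49/27.
At z = 184/27: the terms alternate in sign and decrease monotonically to 0 in absolute value (size ~ c/n), so the alternating series test gives convergence.
Check z = 86/27: comparison with the harmonic series Σ 1/n shows the series diverges.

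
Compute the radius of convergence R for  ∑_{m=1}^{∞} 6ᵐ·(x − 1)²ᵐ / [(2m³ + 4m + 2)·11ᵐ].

Ratio test: |a_{m+1}/a_m| = [(2m³ + 4m + 2)/(2(m+1)³ + 4(m+1) + 2)] · 6/11 → 6/11 as m → ∞.
Successive powers of (x − 1) differ by 2, so the series converges when |x − 1|² · 6/11 < 1, i.e. |x − 1| < √(11/6). So R = √66/6.

R = √66/6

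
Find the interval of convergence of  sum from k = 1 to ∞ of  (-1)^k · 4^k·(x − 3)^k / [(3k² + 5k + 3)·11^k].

Apply the ratio test: |a_{k+1}| / |a_k| = [(3k² + 5k + 3)/(3(k+1)² + 5(k+1) + 3)] · 4/11, which tends to 4/11 as k → ∞.
Convergence for |x − 3| · 4/11 < 1, i.e. |x − 3| < 11/4. So R = 11/4.
Check x = 23/4: the terms are on the order of 1/k², so the series converges absolutely by comparison with the p-series (p = 2 > 1).
When x = 1/4, the series is dominated by a constant times Σ 1/k², which converges (p = 2 > 1).

[1/4, 23/4]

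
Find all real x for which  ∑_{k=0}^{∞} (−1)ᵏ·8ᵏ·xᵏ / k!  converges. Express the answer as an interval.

(−∞, ∞)

Apply the ratio test: |a_{k+1}| / |a_k| = 8 · 1/(k+1), which tends to 0 as k → ∞.
Since the limit is 0 < 1 for every x, the series converges on all of ℝ and R = ∞.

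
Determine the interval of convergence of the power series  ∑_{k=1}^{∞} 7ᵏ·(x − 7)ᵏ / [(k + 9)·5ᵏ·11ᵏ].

[-6/7, 104/7)

By the ratio test, |a_{k+1}/a_k| = [(k + 9)/((k+1) + 9)] · 7/(5·11) → 7/55.
Convergence for |x − 7| · 7/55 < 1, i.e. |x − 7| < 55/7. So R = 55/7.
Endpoint x = 104/7: the terms are asymptotic to a nonzero constant times 1/k, so the series diverges by limit comparison with Σ 1/k.
Check x = -6/7: convergence follows from the alternating series test (terms decrease monotonically to 0).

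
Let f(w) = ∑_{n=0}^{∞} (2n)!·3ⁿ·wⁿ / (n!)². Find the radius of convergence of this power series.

By the ratio test, |a_{n+1}/a_n| = (2n+1)·(2n+2)/(n+1)² · 3 → 12.
Convergence for |w| · 12 < 1, i.e. |w| < 1/12. So R = 1/12.

R = 1/12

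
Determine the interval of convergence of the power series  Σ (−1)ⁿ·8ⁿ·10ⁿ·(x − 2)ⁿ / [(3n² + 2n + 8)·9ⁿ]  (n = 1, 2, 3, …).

Ratio test: |a_{n+1}/a_n| = [(3n² + 2n + 8)/(3(n+1)² + 2(n+1) + 8)] · 8·10/9 → 80/9 as n → ∞.
Hence the series converges for |x − 2| < 1/(80/9) = 9/80, so the radius of convergence is 9/80.
When x = 169/80, the terms are on the order of 1/n², so the series converges absolutely by comparison with the p-series (p = 2 > 1).
At x = 151/80: the series is dominated by a constant times Σ 1/n², which converges (p = 2 > 1).

[151/80, 169/80]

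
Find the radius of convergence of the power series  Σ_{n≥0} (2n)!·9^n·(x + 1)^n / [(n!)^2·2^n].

R = 1/18

Apply the ratio test: |a_{n+1}| / |a_n| = (2n+1)·(2n+2)/(n+1)² · 9/2, which tends to 18 as n → ∞.
Convergence for |x + 1| · 18 < 1, i.e. |x + 1| < 1/18. So R = 1/18.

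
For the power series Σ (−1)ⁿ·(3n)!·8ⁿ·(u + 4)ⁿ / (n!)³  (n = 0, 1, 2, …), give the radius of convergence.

The ratio of consecutive coefficients is (3n+1)·(3n+2)·(3n+3)/(n+1)³ · 8 → 216.
Hence the series converges for |u + 4| < 1/(216) = 1/216, so the radius of convergence is 1/216.

R = 1/216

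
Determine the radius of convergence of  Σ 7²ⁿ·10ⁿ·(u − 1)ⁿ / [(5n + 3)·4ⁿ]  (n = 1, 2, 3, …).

The ratio of consecutive coefficients is [(5n + 3)/(5(n+1) + 3)] · 49·10/4 → 245/2.
Hence the series converges for |u − 1| < 1/(245/2) = 2/245, so the radius of convergence is 2/245.

R = 2/245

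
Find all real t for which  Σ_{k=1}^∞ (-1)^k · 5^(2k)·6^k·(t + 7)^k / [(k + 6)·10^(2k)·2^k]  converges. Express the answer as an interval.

(-25/3, -17/3]

Apply the ratio test: |a_{k+1}| / |a_k| = [(k + 6)/((k+1) + 6)] · 25·6/(100·2), which tends to 3/4 as k → ∞.
Thus R = 1/(3/4) = 4/3.
Endpoint t = -17/3: the terms alternate in sign and decrease monotonically to 0 in absolute value (size ~ c/k), so the alternating series test gives convergence.
At t = -25/3: the terms are asymptotic to a nonzero constant times 1/k, so the series diverges by limit comparison with Σ 1/k.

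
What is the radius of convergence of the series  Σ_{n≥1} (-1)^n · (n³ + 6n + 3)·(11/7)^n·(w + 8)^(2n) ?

Apply the ratio test: |a_{n+1}| / |a_n| = [((n+1)³ + 6(n+1) + 3)/(n³ + 6n + 3)] · 11/7, which tends to 11/7 as n → ∞.
Successive powers of (w + 8) differ by 2, so the series converges when |w + 8|² · 11/7 < 1, i.e. |w + 8| < √(7/11). So R = √77/11.

R = √77/11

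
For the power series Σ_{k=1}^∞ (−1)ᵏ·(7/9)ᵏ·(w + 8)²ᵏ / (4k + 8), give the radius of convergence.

R = 3√7/7

The ratio of consecutive coefficients is [(4k + 8)/(4(k+1) + 8)] · 7/9 → 7/9.
Writing y = (w + 8)², the series in y has radius 9/7, so |w + 8| < √(9/7) and R = 3√7/7.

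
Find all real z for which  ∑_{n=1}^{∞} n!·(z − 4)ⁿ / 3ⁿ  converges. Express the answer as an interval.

By the ratio test, |a_{n+1}/a_n| = (n+1) · 1/3 → ∞.
The ratio grows without bound, so the series diverges whenever (z − 4) ≠ 0; it converges only at z = 4. R = 0.

{4}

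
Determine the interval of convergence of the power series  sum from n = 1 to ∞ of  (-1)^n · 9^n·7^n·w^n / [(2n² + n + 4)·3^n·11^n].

Ratio test: |a_{n+1}/a_n| = [(2n² + n + 4)/(2(n+1)² + (n+1) + 4)] · 9·7/(3·11) → 21/11 as n → ∞.
Convergence for |w| · 21/11 < 1, i.e. |w| < 11/21. So R = 11/21.
Endpoint w = 11/21: the terms are on the order of 1/n², so the series converges absolutely by comparison with the p-series (p = 2 > 1).
When w = -11/21, the terms are on the order of 1/n², so the series converges absolutely by comparison with the p-series (p = 2 > 1).

[-11/21, 11/21]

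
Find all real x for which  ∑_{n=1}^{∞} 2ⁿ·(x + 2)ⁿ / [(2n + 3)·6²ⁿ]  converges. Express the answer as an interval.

[-20, 16)

The ratio of consecutive coefficients is [(2n + 3)/(2(n+1) + 3)] · 2/36 → 1/18.
The series converges when 1/18 · |x + 2| < 1, giving R = 18.
At x = 16: comparison with the harmonic series Σ 1/n shows the series diverges.
At x = -20: convergence follows from the alternating series test (terms decrease monotonically to 0).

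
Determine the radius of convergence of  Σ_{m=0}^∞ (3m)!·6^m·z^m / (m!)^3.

Ratio test: |a_{m+1}/a_m| = (3m+1)·(3m+2)·(3m+3)/(m+1)³ · 6 → 162 as m → ∞.
The series converges when 162 · |z| < 1, giving R = 1/162.

R = 1/162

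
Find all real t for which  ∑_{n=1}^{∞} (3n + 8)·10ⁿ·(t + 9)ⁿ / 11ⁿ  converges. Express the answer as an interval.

The ratio of consecutive coefficients is [(3(n+1) + 8)/(3n + 8)] · 10/11 → 10/11.
Convergence for |t + 9| · 10/11 < 1, i.e. |t + 9| < 11/10. So R = 11/10.
At t = -79/10: the terms have absolute value of order n, which does not tend to 0, so the series diverges by the divergence test.
When t = -101/10, the n-th term does not approach 0; divergence by the term test.

(-101/10, -79/10)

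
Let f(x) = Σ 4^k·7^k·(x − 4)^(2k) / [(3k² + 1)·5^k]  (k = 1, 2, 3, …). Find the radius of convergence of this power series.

R = √35/14

By the ratio test, |a_{k+1}/a_k| = [(3k² + 1)/(3(k+1)² + 1)] · 4·7/5 → 28/5.
Since the exponent of (x − 4) increases by 2 each term, convergence requires |x − 4|² < 5/28, hence R = √35/14.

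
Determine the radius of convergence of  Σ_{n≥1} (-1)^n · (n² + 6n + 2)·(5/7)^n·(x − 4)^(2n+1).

Apply the ratio test: |a_{n+1}| / |a_n| = [((n+1)² + 6(n+1) + 2)/(n² + 6n + 2)] · 5/7, which tends to 5/7 as n → ∞.
Since the exponent of (x − 4) increases by 2 each term, convergence requires |x − 4|² < 7/5, hence R = √35/5.

R = √35/5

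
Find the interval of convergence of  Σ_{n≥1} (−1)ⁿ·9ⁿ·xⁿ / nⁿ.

(−∞, ∞)

Root test: |a_n|^(1/n) = 9/n → 0.
Since the n-th root of |a_n| tends to 0, the series converges for all real x; R = ∞.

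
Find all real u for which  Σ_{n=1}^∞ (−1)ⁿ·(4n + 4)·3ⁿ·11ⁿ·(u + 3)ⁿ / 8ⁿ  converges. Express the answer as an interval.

(-107/33, -91/33)

The ratio of consecutive coefficients is [(4(n+1) + 4)/(4n + 4)] · 3·11/8 → 33/8.
Hence the series converges for |u + 3| < 1/(33/8) = 8/33, so the radius of convergence is 8/33.
At u = -91/33: the terms have absolute value of order n, which does not tend to 0, so the series diverges by the divergence test.
Endpoint u = -107/33: the terms do not tend to 0, so the series diverges.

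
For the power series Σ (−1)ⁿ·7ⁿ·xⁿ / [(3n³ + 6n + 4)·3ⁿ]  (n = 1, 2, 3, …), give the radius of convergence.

The ratio of consecutive coefficients is [(3n³ + 6n + 4)/(3(n+1)³ + 6(n+1) + 4)] · 7/3 → 7/3.
Thus R = 1/(7/3) = 3/7.

R = 3/7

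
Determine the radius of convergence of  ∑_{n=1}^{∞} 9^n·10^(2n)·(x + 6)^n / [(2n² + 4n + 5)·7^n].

The ratio of consecutive coefficients is [(2n² + 4n + 5)/(2(n+1)² + 4(n+1) + 5)] · 9·100/7 → 900/7.
Convergence for |x + 6| · 900/7 < 1, i.e. |x + 6| < 7/900. So R = 7/900.

R = 7/900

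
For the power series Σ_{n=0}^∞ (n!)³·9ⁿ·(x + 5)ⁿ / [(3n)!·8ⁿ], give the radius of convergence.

Apply the ratio test: |a_{n+1}| / |a_n| = (n+1)³/[(3n+1)·(3n+2)·(3n+3)] · 9/8, which tends to 1/24 as n → ∞.
Convergence for |x + 5| · 1/24 < 1, i.e. |x + 5| < 24. So R = 24.

R = 24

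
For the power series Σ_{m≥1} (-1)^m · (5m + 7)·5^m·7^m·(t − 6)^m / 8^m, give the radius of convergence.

R = 8/35

By the ratio test, |a_{m+1}/a_m| = [(5(m+1) + 7)/(5m + 7)] · 5·7/8 → 35/8.
The series converges when 35/8 · |t − 6| < 1, giving R = 8/35.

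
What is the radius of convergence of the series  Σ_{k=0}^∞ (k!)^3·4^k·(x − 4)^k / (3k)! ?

The ratio of consecutive coefficients is (k+1)³/[(3k+1)·(3k+2)·(3k+3)] · 4 → 4/27.
Hence the series converges for |x − 4| < 1/(4/27) = 27/4, so the radius of convergence is 27/4.

R = 27/4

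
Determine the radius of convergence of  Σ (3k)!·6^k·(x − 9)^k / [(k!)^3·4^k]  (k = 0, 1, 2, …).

By the ratio test, |a_{k+1}/a_k| = (3k+1)·(3k+2)·(3k+3)/(k+1)³ · 6/4 → 81/2.
The series converges when 81/2 · |x − 9| < 1, giving R = 2/81.

R = 2/81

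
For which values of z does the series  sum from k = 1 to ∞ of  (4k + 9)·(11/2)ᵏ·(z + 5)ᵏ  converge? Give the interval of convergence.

(-57/11, -53/11)

Apply the ratio test: |a_{k+1}| / |a_k| = [(4(k+1) + 9)/(4k + 9)] · 11/2, which tends to 11/2 as k → ∞.
Thus R = 1/(11/2) = 2/11.
Check z = -53/11: the terms have absolute value of order k, which does not tend to 0, so the series diverges by the divergence test.
At z = -57/11: the terms do not tend to 0, so the series diverges.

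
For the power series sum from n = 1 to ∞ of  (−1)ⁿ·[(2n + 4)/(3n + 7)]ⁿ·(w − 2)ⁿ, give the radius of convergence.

R = 3/2

By the Cauchy root test, |a_n|^(1/n) = (2n + 4)/(3n + 7) → 2/3.
Hence the series converges for |w − 2| < 1/(2/3) = 3/2, so the radius of convergence is 3/2.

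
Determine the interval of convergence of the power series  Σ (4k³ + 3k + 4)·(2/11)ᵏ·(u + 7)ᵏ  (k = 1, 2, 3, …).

The ratio of consecutive coefficients is [(4(k+1)³ + 3(k+1) + 4)/(4k³ + 3k + 4)] · 2/11 → 2/11.
The series converges when 2/11 · |u + 7| < 1, giving R = 11/2.
Check u = -3/2: the terms do not tend to 0, so the series diverges.
At u = -25/2: the k-th term does not approach 0; divergence by the term test.

(-25/2, -3/2)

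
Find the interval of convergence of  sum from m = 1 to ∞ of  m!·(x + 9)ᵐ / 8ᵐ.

{-9}

Apply the ratio test: |a_{m+1}| / |a_m| = (m+1) · 1/8, which tends to ∞ as m → ∞.
The terms grow without bound for any (x + 9) ≠ 0, so R = 0 (convergence only at x = -9).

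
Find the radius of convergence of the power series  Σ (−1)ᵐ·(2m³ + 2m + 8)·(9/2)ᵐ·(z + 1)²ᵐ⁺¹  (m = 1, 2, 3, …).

The ratio of consecutive coefficients is [(2(m+1)³ + 2(m+1) + 8)/(2m³ + 2m + 8)] · 9/2 → 9/2.
Writing y = (z + 1)², the series in y has radius 2/9, so |z + 1| < √(2/9) and R = √2/3.

R = √2/3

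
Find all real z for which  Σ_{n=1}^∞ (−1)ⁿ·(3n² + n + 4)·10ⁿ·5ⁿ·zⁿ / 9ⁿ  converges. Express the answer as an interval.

By the ratio test, |a_{n+1}/a_n| = [(3(n+1)² + (n+1) + 4)/(3n² + n + 4)] · 10·5/9 → 50/9.
Convergence for |z| · 50/9 < 1, i.e. |z| < 9/50. So R = 9/50.
Check z = 9/50: the n-th term does not approach 0; divergence by the term test.
Endpoint z = -9/50: the terms have absolute value of order n², which does not tend to 0, so the series diverges by the divergence test.

(-9/50, 9/50)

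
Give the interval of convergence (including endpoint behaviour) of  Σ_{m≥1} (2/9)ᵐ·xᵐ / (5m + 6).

The ratio of consecutive coefficients is [(5m + 6)/(5(m+1) + 6)] · 2/9 → 2/9.
Convergence for |x| · 2/9 < 1, i.e. |x| < 9/2. So R = 9/2.
Endpoint x = 9/2: comparison with the harmonic series Σ 1/m shows the series diverges.
Check x = -9/2: the terms alternate in sign and decrease monotonically to 0 in absolute value (size ~ c/m), so the alternating series test gives convergence.

[-9/2, 9/2)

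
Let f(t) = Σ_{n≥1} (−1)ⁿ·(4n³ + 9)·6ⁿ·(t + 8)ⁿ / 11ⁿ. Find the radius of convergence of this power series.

R = 11/6

By the ratio test, |a_{n+1}/a_n| = [(4(n+1)³ + 9)/(4n³ + 9)] · 6/11 → 6/11.
Thus R = 1/(6/11) = 11/6.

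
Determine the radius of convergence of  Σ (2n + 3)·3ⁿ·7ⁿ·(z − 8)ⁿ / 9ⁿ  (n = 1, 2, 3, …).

R = 3/7

Ratio test: |a_{n+1}/a_n| = [(2(n+1) + 3)/(2n + 3)] · 3·7/9 → 7/3 as n → ∞.
Convergence for |z − 8| · 7/3 < 1, i.e. |z − 8| < 3/7. So R = 3/7.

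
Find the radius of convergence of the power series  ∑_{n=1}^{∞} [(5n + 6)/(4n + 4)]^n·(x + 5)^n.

R = 4/5

Root test: |a_n|^(1/n) = (5n + 6)/(4n + 4) → 5/4.
The series converges when 5/4 · |x + 5| < 1, giving R = 4/5.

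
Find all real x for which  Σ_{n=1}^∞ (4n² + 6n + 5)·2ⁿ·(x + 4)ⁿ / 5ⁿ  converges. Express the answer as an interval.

By the ratio test, |a_{n+1}/a_n| = [(4(n+1)² + 6(n+1) + 5)/(4n² + 6n + 5)] · 2/5 → 2/5.
The series converges when 2/5 · |x + 4| < 1, giving R = 5/2.
Check x = -3/2: the n-th term does not approach 0; divergence by the term test.
When x = -13/2, the terms do not tend to 0, so the series diverges.

(-13/2, -3/2)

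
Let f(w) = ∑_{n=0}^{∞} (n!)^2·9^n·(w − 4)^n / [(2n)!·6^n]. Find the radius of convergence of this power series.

R = 8/3

The ratio of consecutive coefficients is (n+1)²/[(2n+1)·(2n+2)] · 9/6 → 3/8.
Thus R = 1/(3/8) = 8/3.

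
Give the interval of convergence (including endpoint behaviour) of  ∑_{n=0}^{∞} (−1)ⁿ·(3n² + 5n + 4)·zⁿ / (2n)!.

Apply the ratio test: |a_{n+1}| / |a_n| = (3(n+1)² + 5(n+1) + 4)/(3n² + 5n + 4) · 1/[(2n+1)·(2n+2)], which tends to 0 as n → ∞.
The ratio tends to 0 regardless of z, hence R = ∞.

(−∞, ∞)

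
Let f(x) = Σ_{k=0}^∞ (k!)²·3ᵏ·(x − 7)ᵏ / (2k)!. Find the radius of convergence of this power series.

Ratio test: |a_{k+1}/a_k| = (k+1)²/[(2k+1)·(2k+2)] · 3 → 3/4 as k → ∞.
Thus R = 1/(3/4) = 4/3.

R = 4/3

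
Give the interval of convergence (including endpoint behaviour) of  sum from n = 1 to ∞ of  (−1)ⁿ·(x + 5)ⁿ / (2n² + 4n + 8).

[-6, -4]

The ratio of consecutive coefficients is (2n² + 4n + 8)/(2(n+1)² + 4(n+1) + 8) → 1.
So the series converges when |x + 5| < 1 and diverges when |x + 5| > 1; R = 1.
Check x = -4: the series is dominated by a constant times Σ 1/n², which converges (p = 2 > 1).
At x = -6: absolute convergence follows by limit comparison with Σ 1/n².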